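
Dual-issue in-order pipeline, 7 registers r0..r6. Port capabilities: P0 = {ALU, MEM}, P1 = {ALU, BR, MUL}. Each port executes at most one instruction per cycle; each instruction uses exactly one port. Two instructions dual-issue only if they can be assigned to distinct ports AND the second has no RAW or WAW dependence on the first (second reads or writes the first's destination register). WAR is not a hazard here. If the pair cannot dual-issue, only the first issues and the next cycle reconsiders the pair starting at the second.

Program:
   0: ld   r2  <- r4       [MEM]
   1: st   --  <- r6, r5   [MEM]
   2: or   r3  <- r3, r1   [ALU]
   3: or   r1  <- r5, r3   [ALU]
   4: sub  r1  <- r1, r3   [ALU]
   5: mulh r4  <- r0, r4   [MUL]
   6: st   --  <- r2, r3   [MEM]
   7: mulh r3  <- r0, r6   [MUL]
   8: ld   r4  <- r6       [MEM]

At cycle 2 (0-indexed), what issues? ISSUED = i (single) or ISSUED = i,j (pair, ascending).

#0 head=0: ld i0 no-port MEM/MEM
#1 head=1: st;or i1,i2 pair
#2 head=3: or i3 RAW+WAW r1
#3 head=4: sub;mulh i4,i5 pair
#4 head=6: st;mulh i6,i7 pair
#5 head=8: ld i8 tail

ISSUED = 3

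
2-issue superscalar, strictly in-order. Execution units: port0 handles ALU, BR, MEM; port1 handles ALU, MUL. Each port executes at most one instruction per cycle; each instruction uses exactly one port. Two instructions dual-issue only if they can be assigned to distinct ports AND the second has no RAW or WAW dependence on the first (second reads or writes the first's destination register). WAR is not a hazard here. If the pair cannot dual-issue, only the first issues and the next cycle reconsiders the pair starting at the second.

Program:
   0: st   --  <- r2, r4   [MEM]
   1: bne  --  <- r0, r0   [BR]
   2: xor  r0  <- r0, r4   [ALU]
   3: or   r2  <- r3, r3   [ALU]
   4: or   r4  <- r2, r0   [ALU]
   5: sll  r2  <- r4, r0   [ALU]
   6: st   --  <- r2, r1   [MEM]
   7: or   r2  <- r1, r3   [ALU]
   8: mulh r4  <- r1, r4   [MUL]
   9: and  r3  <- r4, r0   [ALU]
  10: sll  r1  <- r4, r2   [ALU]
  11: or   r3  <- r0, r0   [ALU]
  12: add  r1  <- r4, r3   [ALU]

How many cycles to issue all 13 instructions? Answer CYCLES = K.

CYCLES = 10

0. st.MEM @i0  | no-port MEM/BR
1. bne.BR+xor.ALU @i1,i2  | dual
2. or.ALU @i3  | RAW r2
3. or.ALU @i4  | RAW r4
4. sll.ALU @i5  | RAW r2
5. st.MEM+or.ALU @i6,i7  | dual
6. mulh.MUL @i8  | RAW r4
7. and.ALU+sll.ALU @i9,i10  | dual
8. or.ALU @i11  | RAW r3
9. add.ALU @i12  | tail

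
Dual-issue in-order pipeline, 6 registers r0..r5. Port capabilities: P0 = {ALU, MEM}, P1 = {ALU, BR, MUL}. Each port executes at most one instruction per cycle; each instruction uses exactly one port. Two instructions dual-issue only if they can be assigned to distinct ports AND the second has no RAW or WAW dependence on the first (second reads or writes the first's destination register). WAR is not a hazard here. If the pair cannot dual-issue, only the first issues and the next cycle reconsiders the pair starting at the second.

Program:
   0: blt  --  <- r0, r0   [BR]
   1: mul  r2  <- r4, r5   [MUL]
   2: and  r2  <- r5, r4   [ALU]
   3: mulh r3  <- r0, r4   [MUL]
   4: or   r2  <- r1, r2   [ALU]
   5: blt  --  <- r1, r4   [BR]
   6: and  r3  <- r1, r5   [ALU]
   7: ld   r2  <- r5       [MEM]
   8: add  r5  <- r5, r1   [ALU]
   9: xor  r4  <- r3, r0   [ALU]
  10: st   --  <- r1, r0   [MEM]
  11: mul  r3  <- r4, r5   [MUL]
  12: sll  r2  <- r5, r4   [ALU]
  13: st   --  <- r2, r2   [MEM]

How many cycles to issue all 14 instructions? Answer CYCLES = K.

#0 head=0: blt.BR i0 no-port BR/MUL
#1 head=1: mul.MUL i1 WAW r2
#2 head=2: and.ALU/mulh.MUL i2,i3 dual
#3 head=4: or.ALU/blt.BR i4,i5 dual
#4 head=6: and.ALU/ld.MEM i6,i7 dual
#5 head=8: add.ALU/xor.ALU i8,i9 dual
#6 head=10: st.MEM/mul.MUL i10,i11 dual
#7 head=12: sll.ALU i12 RAW r2
#8 head=13: st.MEM i13 tail

CYCLES = 9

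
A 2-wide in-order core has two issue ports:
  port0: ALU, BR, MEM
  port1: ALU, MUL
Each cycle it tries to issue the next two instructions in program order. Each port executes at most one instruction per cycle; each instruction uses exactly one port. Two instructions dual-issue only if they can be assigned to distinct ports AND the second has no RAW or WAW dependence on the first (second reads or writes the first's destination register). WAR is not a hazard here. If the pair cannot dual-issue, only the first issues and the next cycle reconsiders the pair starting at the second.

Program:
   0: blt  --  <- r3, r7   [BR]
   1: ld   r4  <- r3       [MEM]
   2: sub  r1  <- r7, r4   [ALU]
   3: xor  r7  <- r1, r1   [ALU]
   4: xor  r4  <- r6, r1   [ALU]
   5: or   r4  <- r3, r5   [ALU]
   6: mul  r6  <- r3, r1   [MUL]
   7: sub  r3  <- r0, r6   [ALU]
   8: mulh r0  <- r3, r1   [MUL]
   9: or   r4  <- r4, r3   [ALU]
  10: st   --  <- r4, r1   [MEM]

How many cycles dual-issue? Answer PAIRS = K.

[0] i0  blt.BR  -- no-port BR/MEM
[1] i1  ld.MEM  -- RAW r4
[2] i2  sub.ALU  -- RAW r1
[3] i3+i4  xor.ALU+xor.ALU  -- pair
[4] i5+i6  or.ALU+mul.MUL  -- pair
[5] i7  sub.ALU  -- RAW r3
[6] i8+i9  mulh.MUL+or.ALU  -- pair
[7] i10  st.MEM  -- tail

PAIRS = 3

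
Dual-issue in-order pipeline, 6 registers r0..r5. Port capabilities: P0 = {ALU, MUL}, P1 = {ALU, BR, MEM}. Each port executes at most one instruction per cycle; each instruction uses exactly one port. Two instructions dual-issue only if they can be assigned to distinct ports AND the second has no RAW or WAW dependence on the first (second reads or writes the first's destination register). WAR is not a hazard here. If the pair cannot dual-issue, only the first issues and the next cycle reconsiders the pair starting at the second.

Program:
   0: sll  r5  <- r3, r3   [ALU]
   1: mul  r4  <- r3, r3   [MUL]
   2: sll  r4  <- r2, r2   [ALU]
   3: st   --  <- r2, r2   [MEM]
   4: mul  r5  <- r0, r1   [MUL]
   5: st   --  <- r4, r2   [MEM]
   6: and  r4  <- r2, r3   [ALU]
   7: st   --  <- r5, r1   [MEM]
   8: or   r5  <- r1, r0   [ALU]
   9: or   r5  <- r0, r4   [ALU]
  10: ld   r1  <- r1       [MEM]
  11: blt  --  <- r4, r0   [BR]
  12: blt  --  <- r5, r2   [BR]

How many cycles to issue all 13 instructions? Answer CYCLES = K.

0. sll.ALU+mul.MUL @i0+i1  | pair
1. sll.ALU+st.MEM @i2+i3  | pair
2. mul.MUL+st.MEM @i4+i5  | pair
3. and.ALU+st.MEM @i6+i7  | pair
4. or.ALU @i8  | WAW r5
5. or.ALU+ld.MEM @i9+i10  | pair
6. blt.BR @i11  | no-port BR/BR
7. blt.BR @i12  | tail

CYCLES = 8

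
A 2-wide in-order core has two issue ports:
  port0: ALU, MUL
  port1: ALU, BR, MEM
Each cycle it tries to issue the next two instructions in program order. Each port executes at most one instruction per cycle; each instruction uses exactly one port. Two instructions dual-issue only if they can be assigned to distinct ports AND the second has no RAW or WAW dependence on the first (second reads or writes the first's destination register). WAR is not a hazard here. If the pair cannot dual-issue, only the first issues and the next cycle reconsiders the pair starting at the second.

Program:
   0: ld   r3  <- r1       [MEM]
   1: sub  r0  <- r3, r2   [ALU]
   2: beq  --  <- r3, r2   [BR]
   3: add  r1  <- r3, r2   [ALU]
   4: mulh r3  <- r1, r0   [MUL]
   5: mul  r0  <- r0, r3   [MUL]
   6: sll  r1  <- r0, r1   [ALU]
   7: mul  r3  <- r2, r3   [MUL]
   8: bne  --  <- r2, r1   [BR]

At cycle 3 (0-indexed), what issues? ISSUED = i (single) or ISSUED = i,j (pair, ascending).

#0 head=0: ld.MEM i0 RAW r3
#1 head=1: sub.ALU;beq.BR i1,i2 2-wide
#2 head=3: add.ALU i3 RAW r1
#3 head=4: mulh.MUL i4 no-port MUL/MUL
#4 head=5: mul.MUL i5 RAW r0
#5 head=6: sll.ALU;mul.MUL i6,i7 2-wide
#6 head=8: bne.BR i8 tail

ISSUED = 4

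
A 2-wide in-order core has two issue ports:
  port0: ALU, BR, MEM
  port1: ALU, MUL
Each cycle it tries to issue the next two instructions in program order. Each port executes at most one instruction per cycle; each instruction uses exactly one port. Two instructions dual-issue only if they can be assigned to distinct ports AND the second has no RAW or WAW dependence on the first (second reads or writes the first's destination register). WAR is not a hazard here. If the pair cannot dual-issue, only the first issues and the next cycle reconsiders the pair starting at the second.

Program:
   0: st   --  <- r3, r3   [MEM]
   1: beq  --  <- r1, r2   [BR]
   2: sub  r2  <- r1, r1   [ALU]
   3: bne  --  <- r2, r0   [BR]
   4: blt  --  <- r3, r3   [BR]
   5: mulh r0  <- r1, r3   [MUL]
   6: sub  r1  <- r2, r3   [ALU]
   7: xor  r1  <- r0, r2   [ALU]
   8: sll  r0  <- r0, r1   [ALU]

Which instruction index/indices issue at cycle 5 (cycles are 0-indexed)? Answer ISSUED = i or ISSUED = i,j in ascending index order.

0. st @i0  | no-port MEM/BR
1. beq;sub @i1+i2  | dual
2. bne @i3  | no-port BR/BR
3. blt;mulh @i4+i5  | dual
4. sub @i6  | WAW r1
5. xor @i7  | RAW r1
6. sll @i8  | tail

ISSUED = 7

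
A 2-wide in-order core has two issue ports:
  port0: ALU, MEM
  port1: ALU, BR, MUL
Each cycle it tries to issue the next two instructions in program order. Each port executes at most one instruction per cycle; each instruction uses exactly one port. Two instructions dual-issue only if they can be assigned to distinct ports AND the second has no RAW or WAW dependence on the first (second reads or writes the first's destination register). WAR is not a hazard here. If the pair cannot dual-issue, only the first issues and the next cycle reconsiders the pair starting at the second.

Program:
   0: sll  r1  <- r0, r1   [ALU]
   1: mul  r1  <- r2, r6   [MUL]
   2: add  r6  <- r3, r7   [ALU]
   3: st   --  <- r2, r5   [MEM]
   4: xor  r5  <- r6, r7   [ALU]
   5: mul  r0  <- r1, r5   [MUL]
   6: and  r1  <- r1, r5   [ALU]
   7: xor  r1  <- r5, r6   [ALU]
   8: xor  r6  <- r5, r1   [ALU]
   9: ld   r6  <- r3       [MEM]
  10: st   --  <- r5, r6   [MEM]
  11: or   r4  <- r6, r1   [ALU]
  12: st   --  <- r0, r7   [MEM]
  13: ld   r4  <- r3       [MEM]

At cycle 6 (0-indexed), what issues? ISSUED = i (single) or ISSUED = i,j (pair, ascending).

ISSUED = 9

0. sll @i0  | WAW r1
1. mul+add @i1&i2  | dual
2. st+xor @i3&i4  | dual
3. mul+and @i5&i6  | dual
4. xor @i7  | RAW r1
5. xor @i8  | WAW r6
6. ld @i9  | no-port MEM/MEM
7. st+or @i10&i11  | dual
8. st @i12  | no-port MEM/MEM
9. ld @i13  | tail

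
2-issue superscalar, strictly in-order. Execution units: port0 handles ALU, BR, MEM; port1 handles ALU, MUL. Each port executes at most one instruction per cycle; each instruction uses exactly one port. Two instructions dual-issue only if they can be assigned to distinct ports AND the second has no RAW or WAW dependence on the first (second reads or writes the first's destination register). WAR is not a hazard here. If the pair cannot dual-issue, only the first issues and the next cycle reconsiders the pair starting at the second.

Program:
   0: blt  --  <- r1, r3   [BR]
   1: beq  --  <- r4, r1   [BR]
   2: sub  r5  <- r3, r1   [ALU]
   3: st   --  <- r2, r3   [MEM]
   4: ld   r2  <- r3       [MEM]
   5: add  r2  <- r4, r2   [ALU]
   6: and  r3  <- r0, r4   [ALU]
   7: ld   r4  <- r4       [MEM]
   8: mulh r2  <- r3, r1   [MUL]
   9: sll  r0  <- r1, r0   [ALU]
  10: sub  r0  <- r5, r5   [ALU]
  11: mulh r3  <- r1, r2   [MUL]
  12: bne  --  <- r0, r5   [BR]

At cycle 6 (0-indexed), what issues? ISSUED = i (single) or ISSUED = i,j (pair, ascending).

t=0 i0:blt ; no-port BR/BR
t=1 i1,i2:beq/sub ; 2-wide
t=2 i3:st ; no-port MEM/MEM
t=3 i4:ld ; RAW+WAW r2
t=4 i5,i6:add/and ; 2-wide
t=5 i7,i8:ld/mulh ; 2-wide
t=6 i9:sll ; WAW r0
t=7 i10,i11:sub/mulh ; 2-wide
t=8 i12:bne ; tail

ISSUED = 9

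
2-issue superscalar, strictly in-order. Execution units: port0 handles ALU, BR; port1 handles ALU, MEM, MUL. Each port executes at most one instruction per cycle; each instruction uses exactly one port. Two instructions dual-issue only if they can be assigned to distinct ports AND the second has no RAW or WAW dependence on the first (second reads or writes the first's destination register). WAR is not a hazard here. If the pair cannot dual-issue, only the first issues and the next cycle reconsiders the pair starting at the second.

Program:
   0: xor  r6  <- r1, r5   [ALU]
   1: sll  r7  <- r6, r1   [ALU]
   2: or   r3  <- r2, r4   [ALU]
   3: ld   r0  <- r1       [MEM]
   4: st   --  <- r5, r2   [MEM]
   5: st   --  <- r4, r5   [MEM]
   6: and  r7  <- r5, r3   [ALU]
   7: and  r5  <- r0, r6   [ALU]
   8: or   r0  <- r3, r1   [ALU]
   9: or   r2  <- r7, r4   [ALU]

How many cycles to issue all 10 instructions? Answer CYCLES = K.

CYCLES = 7

t=0 i0:xor.ALU ; RAW r6
t=1 i1/i2:sll.ALU or.ALU ; 2-wide
t=2 i3:ld.MEM ; no-port MEM/MEM
t=3 i4:st.MEM ; no-port MEM/MEM
t=4 i5/i6:st.MEM and.ALU ; 2-wide
t=5 i7/i8:and.ALU or.ALU ; 2-wide
t=6 i9:or.ALU ; tail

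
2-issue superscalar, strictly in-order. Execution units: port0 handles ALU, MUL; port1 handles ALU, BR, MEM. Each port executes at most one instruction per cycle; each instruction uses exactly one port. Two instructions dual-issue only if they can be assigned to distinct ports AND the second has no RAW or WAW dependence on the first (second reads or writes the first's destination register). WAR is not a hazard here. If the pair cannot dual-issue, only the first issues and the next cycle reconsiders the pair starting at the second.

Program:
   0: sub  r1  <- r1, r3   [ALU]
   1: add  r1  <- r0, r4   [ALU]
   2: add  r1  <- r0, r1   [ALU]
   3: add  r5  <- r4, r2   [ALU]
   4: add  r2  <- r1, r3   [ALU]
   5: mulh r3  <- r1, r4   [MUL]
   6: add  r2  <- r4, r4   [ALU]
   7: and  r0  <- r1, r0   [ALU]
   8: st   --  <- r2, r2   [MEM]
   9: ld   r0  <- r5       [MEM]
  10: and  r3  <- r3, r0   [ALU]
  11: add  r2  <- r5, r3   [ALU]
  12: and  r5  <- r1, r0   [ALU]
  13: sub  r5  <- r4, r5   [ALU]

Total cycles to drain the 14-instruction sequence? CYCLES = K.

CYCLES = 10

#0 head=0: sub i0 WAW r1
#1 head=1: add i1 RAW+WAW r1
#2 head=2: add+add i2/i3 2-wide
#3 head=4: add+mulh i4/i5 2-wide
#4 head=6: add+and i6/i7 2-wide
#5 head=8: st i8 no-port MEM/MEM
#6 head=9: ld i9 RAW r0
#7 head=10: and i10 RAW r3
#8 head=11: add+and i11/i12 2-wide
#9 head=13: sub i13 tail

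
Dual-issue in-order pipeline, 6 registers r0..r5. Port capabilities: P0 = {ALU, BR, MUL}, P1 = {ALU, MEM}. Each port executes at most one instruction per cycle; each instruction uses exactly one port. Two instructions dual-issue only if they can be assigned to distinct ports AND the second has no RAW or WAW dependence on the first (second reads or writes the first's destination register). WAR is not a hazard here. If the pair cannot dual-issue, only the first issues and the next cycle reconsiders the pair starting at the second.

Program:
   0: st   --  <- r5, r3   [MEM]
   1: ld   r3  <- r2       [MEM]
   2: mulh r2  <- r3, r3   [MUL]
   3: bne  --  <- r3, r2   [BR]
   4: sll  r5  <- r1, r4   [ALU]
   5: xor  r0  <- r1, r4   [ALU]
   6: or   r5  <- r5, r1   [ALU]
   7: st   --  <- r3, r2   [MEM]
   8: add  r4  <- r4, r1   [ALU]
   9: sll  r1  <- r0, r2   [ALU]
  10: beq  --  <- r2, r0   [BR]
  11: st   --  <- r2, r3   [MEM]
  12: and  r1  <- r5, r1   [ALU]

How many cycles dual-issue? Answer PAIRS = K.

PAIRS = 5

#0 head=0: st.MEM i0 no-port MEM/MEM
#1 head=1: ld.MEM i1 RAW r3
#2 head=2: mulh.MUL i2 no-port MUL/BR
#3 head=3: bne.BR sll.ALU i3,i4 dual
#4 head=5: xor.ALU or.ALU i5,i6 dual
#5 head=7: st.MEM add.ALU i7,i8 dual
#6 head=9: sll.ALU beq.BR i9,i10 dual
#7 head=11: st.MEM and.ALU i11,i12 dual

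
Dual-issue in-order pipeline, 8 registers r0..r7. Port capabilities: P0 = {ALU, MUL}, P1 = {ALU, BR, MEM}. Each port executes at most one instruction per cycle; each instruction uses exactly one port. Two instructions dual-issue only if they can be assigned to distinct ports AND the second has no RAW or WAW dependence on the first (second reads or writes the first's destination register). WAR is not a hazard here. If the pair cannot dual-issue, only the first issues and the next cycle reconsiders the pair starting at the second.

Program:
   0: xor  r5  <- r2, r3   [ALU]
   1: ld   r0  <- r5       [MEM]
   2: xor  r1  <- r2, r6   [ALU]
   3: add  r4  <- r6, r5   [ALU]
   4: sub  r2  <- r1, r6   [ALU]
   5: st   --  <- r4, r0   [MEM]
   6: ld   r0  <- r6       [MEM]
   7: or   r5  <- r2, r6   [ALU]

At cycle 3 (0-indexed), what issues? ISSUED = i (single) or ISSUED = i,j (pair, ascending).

[0] i0  xor  -- RAW r5
[1] i1&i2  ld/xor  -- pair
[2] i3&i4  add/sub  -- pair
[3] i5  st  -- no-port MEM/MEM
[4] i6&i7  ld/or  -- pair

ISSUED = 5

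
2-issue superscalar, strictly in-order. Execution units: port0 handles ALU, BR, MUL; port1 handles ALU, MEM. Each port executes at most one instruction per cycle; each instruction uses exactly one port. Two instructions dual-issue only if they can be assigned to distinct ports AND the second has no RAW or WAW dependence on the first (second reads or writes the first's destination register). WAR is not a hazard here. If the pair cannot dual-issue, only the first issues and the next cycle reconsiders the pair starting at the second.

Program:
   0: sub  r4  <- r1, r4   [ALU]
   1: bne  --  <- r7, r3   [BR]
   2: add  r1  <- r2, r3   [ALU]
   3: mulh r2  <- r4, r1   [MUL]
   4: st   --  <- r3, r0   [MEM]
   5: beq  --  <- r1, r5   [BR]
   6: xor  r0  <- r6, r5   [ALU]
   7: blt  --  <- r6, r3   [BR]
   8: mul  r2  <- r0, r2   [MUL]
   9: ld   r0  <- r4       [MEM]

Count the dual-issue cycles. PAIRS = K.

PAIRS = 4

c0: i0/i1 sub.ALU/bne.BR  dual
c1: i2 add.ALU  RAW r1
c2: i3/i4 mulh.MUL/st.MEM  dual
c3: i5/i6 beq.BR/xor.ALU  dual
c4: i7 blt.BR  no-port BR/MUL
c5: i8/i9 mul.MUL/ld.MEM  dual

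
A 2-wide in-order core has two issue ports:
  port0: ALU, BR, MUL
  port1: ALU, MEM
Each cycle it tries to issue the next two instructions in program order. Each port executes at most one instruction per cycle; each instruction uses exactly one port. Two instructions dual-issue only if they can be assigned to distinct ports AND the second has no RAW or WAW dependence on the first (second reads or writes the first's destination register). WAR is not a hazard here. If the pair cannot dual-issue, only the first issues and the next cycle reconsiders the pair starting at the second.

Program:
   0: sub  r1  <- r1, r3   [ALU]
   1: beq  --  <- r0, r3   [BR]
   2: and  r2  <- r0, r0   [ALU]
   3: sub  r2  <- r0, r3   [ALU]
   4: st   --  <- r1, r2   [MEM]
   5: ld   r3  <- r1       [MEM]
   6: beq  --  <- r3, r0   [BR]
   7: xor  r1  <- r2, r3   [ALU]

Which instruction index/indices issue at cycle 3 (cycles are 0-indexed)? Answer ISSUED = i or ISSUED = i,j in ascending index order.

ISSUED = 4

  cy0 -> i0,i1 (sub+beq) dual
  cy1 -> i2 (and) WAW r2
  cy2 -> i3 (sub) RAW r2
  cy3 -> i4 (st) no-port MEM/MEM
  cy4 -> i5 (ld) RAW r3
  cy5 -> i6,i7 (beq+xor) dual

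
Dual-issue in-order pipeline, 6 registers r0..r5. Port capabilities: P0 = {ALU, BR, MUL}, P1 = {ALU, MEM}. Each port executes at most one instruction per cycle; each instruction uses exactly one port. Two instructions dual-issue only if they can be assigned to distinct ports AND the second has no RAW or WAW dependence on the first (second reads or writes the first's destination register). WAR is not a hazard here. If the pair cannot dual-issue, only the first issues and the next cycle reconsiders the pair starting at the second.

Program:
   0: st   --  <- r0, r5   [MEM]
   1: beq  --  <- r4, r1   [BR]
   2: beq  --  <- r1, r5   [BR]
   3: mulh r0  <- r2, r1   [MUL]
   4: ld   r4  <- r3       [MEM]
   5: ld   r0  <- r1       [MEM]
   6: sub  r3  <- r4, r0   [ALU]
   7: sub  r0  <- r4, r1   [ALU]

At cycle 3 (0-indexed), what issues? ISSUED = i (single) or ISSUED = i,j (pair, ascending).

ISSUED = 5

#0 head=0: st/beq i0,i1 dual
#1 head=2: beq i2 no-port BR/MUL
#2 head=3: mulh/ld i3,i4 dual
#3 head=5: ld i5 RAW r0
#4 head=6: sub/sub i6,i7 dual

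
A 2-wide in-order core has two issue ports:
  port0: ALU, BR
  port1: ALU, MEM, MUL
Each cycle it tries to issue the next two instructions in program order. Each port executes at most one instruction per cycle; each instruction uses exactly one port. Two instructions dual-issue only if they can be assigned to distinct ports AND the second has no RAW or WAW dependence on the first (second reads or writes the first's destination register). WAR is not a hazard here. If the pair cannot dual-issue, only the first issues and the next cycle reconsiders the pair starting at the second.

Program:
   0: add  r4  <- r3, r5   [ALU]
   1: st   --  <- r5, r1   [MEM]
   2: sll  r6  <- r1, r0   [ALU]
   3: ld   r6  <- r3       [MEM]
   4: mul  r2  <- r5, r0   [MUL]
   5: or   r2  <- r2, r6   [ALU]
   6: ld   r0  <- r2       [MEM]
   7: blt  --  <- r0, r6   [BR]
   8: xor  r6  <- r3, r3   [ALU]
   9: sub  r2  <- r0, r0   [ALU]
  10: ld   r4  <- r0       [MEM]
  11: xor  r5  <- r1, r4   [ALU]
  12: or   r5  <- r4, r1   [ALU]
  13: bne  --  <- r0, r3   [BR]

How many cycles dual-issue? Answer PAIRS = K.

0. add.ALU+st.MEM @i0/i1  | 2-wide
1. sll.ALU @i2  | WAW r6
2. ld.MEM @i3  | no-port MEM/MUL
3. mul.MUL @i4  | RAW+WAW r2
4. or.ALU @i5  | RAW r2
5. ld.MEM @i6  | RAW r0
6. blt.BR+xor.ALU @i7/i8  | 2-wide
7. sub.ALU+ld.MEM @i9/i10  | 2-wide
8. xor.ALU @i11  | WAW r5
9. or.ALU+bne.BR @i12/i13  | 2-wide

PAIRS = 4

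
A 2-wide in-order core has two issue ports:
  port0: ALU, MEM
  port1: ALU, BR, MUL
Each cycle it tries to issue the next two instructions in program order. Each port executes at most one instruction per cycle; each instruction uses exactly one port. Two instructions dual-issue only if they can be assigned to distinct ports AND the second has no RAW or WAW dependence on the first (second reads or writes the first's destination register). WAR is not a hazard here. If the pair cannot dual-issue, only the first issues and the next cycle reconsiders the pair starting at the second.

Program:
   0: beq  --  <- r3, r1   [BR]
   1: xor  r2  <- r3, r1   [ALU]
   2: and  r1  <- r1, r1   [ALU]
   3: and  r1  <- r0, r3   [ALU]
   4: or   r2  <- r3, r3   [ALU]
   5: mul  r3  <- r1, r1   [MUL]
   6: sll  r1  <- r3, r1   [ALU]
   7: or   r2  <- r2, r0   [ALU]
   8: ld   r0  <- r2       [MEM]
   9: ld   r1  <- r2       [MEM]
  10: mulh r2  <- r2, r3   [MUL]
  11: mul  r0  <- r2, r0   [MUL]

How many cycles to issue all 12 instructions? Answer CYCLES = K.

  cy0 -> i0,i1 (beq.BR+xor.ALU) pair
  cy1 -> i2 (and.ALU) WAW r1
  cy2 -> i3,i4 (and.ALU+or.ALU) pair
  cy3 -> i5 (mul.MUL) RAW r3
  cy4 -> i6,i7 (sll.ALU+or.ALU) pair
  cy5 -> i8 (ld.MEM) no-port MEM/MEM
  cy6 -> i9,i10 (ld.MEM+mulh.MUL) pair
  cy7 -> i11 (mul.MUL) tail

CYCLES = 8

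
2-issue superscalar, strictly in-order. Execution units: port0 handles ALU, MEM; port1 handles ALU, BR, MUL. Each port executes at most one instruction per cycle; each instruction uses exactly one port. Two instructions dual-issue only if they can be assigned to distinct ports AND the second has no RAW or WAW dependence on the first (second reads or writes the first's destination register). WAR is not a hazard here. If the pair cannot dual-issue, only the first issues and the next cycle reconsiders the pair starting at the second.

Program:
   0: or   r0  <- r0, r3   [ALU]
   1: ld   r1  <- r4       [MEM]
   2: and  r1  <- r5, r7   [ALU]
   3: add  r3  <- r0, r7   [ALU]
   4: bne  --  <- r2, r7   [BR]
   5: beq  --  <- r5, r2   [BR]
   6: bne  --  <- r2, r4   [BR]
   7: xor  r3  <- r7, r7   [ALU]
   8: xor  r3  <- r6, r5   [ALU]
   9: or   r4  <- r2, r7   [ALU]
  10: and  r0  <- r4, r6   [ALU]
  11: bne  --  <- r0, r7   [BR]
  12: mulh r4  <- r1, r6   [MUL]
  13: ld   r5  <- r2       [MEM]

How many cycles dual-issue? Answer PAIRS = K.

  cy0 -> i0,i1 (or ld) pair
  cy1 -> i2,i3 (and add) pair
  cy2 -> i4 (bne) no-port BR/BR
  cy3 -> i5 (beq) no-port BR/BR
  cy4 -> i6,i7 (bne xor) pair
  cy5 -> i8,i9 (xor or) pair
  cy6 -> i10 (and) RAW r0
  cy7 -> i11 (bne) no-port BR/MUL
  cy8 -> i12,i13 (mulh ld) pair

PAIRS = 5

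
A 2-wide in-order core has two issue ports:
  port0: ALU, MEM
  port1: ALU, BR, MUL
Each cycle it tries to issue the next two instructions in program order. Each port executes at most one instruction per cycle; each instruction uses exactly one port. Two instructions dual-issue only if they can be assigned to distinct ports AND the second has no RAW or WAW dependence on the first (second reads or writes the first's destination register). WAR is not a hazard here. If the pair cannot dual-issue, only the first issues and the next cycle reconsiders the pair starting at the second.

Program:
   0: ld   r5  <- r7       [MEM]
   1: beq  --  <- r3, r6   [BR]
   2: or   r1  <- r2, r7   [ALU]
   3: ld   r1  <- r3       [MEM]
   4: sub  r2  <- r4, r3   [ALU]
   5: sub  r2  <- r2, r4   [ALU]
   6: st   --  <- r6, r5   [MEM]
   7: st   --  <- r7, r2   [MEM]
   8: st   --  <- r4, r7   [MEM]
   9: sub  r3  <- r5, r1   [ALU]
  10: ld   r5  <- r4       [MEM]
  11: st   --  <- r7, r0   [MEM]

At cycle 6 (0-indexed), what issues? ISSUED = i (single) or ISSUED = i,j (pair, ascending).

ISSUED = 10

  cy0 -> i0&i1 (ld.MEM+beq.BR) 2-wide
  cy1 -> i2 (or.ALU) WAW r1
  cy2 -> i3&i4 (ld.MEM+sub.ALU) 2-wide
  cy3 -> i5&i6 (sub.ALU+st.MEM) 2-wide
  cy4 -> i7 (st.MEM) no-port MEM/MEM
  cy5 -> i8&i9 (st.MEM+sub.ALU) 2-wide
  cy6 -> i10 (ld.MEM) no-port MEM/MEM
  cy7 -> i11 (st.MEM) tail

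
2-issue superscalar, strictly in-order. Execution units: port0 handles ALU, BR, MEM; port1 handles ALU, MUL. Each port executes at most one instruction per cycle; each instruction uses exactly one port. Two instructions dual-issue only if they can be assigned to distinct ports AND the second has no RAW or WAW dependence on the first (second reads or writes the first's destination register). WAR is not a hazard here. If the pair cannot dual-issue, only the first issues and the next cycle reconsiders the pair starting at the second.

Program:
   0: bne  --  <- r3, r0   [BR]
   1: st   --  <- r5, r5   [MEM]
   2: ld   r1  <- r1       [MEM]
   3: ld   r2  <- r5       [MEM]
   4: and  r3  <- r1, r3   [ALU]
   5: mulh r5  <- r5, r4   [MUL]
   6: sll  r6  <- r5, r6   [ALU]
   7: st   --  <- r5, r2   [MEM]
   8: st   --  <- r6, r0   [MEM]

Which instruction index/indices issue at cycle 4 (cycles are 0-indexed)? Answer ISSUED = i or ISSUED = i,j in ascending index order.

ISSUED = 5

c0: i0 bne  no-port BR/MEM
c1: i1 st  no-port MEM/MEM
c2: i2 ld  no-port MEM/MEM
c3: i3/i4 ld and  dual
c4: i5 mulh  RAW r5
c5: i6/i7 sll st  dual
c6: i8 st  tail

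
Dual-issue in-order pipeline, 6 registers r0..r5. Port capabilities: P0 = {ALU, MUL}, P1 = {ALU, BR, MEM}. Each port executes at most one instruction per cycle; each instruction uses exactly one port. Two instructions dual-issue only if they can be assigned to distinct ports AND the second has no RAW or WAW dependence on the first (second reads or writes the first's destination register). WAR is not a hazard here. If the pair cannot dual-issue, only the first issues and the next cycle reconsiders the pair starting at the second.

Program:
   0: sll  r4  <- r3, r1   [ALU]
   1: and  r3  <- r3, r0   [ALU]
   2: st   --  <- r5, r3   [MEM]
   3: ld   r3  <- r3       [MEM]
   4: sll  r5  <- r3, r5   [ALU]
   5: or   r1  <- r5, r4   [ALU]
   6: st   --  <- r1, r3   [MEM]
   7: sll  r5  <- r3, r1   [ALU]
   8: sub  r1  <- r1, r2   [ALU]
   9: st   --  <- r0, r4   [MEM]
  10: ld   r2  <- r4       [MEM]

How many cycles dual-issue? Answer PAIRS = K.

c0: i0+i1 sll.ALU/and.ALU  2-wide
c1: i2 st.MEM  no-port MEM/MEM
c2: i3 ld.MEM  RAW r3
c3: i4 sll.ALU  RAW r5
c4: i5 or.ALU  RAW r1
c5: i6+i7 st.MEM/sll.ALU  2-wide
c6: i8+i9 sub.ALU/st.MEM  2-wide
c7: i10 ld.MEM  tail

PAIRS = 3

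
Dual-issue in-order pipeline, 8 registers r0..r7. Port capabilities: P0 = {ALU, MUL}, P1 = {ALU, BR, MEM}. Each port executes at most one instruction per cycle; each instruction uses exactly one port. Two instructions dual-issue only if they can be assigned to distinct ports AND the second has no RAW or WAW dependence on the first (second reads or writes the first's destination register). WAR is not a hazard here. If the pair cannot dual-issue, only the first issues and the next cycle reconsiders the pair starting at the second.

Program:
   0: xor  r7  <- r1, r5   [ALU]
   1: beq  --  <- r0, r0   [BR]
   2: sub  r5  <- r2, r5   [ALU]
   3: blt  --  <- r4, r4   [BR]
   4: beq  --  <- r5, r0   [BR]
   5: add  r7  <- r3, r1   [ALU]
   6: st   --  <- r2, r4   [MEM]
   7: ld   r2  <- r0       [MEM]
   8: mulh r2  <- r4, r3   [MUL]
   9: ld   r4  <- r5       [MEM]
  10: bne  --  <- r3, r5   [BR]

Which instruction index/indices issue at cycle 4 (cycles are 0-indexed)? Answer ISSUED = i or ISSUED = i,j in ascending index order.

ISSUED = 7

c0: i0/i1 xor/beq  dual
c1: i2/i3 sub/blt  dual
c2: i4/i5 beq/add  dual
c3: i6 st  no-port MEM/MEM
c4: i7 ld  WAW r2
c5: i8/i9 mulh/ld  dual
c6: i10 bne  tail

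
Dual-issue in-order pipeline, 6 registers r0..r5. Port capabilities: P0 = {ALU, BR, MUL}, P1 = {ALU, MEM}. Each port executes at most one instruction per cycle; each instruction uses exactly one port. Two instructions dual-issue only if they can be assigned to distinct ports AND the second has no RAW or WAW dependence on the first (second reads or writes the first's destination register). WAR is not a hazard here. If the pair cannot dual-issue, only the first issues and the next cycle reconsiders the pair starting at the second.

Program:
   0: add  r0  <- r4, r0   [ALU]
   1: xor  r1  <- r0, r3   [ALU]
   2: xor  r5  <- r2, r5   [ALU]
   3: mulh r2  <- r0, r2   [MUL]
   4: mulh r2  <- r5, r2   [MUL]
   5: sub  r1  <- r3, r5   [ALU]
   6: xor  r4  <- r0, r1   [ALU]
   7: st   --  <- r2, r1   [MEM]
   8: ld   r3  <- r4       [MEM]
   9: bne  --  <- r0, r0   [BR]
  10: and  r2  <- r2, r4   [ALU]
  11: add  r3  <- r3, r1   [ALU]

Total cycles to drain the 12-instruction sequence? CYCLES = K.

t=0 i0:add ; RAW r0
t=1 i1&i2:xor xor ; 2-wide
t=2 i3:mulh ; no-port MUL/MUL
t=3 i4&i5:mulh sub ; 2-wide
t=4 i6&i7:xor st ; 2-wide
t=5 i8&i9:ld bne ; 2-wide
t=6 i10&i11:and add ; 2-wide

CYCLES = 7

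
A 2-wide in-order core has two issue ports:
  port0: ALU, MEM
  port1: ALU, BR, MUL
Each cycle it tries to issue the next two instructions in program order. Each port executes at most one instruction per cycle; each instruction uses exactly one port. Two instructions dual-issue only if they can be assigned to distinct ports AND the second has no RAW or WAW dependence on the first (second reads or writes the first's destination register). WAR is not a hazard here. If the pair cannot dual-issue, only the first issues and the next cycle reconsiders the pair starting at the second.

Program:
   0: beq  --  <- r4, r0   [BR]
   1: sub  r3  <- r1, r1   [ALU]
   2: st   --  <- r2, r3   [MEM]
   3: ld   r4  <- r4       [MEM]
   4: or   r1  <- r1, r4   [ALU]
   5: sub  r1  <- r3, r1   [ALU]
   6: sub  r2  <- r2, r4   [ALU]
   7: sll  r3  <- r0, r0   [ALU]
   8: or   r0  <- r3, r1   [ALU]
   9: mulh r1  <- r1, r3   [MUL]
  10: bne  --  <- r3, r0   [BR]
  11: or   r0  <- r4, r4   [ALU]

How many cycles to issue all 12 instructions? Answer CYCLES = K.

CYCLES = 8

[0] i0&i1  beq.BR;sub.ALU  -- dual
[1] i2  st.MEM  -- no-port MEM/MEM
[2] i3  ld.MEM  -- RAW r4
[3] i4  or.ALU  -- RAW+WAW r1
[4] i5&i6  sub.ALU;sub.ALU  -- dual
[5] i7  sll.ALU  -- RAW r3
[6] i8&i9  or.ALU;mulh.MUL  -- dual
[7] i10&i11  bne.BR;or.ALU  -- dual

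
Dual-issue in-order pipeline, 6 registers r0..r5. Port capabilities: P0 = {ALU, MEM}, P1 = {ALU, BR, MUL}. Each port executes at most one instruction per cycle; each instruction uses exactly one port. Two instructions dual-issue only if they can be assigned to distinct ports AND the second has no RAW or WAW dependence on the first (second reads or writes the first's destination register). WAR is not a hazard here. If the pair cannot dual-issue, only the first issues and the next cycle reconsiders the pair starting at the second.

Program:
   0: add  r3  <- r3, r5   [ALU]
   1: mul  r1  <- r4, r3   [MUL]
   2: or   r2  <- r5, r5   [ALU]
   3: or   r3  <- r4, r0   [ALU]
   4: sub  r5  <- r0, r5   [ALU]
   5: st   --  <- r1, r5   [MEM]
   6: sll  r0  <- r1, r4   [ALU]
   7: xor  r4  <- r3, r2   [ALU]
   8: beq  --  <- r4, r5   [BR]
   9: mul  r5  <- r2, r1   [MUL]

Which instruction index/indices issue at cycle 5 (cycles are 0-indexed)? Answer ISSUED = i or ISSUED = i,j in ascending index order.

#0 head=0: add i0 RAW r3
#1 head=1: mul/or i1+i2 pair
#2 head=3: or/sub i3+i4 pair
#3 head=5: st/sll i5+i6 pair
#4 head=7: xor i7 RAW r4
#5 head=8: beq i8 no-port BR/MUL
#6 head=9: mul i9 tail

ISSUED = 8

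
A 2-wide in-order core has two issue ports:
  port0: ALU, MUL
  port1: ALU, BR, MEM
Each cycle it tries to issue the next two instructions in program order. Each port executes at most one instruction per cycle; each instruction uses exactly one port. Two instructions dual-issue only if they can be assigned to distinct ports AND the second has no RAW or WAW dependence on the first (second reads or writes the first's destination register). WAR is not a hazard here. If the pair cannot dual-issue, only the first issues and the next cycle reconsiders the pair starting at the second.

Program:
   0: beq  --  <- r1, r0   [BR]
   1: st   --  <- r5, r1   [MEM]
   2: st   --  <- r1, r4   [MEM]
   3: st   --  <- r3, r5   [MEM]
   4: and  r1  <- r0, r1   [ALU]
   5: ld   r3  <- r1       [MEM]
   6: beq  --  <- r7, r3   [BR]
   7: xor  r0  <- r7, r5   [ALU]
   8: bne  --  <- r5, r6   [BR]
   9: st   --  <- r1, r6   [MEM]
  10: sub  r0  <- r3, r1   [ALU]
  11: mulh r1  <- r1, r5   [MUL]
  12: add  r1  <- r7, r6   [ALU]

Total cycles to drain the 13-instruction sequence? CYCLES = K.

CYCLES = 10

0. beq.BR @i0  | no-port BR/MEM
1. st.MEM @i1  | no-port MEM/MEM
2. st.MEM @i2  | no-port MEM/MEM
3. st.MEM/and.ALU @i3+i4  | dual
4. ld.MEM @i5  | no-port MEM/BR
5. beq.BR/xor.ALU @i6+i7  | dual
6. bne.BR @i8  | no-port BR/MEM
7. st.MEM/sub.ALU @i9+i10  | dual
8. mulh.MUL @i11  | WAW r1
9. add.ALU @i12  | tail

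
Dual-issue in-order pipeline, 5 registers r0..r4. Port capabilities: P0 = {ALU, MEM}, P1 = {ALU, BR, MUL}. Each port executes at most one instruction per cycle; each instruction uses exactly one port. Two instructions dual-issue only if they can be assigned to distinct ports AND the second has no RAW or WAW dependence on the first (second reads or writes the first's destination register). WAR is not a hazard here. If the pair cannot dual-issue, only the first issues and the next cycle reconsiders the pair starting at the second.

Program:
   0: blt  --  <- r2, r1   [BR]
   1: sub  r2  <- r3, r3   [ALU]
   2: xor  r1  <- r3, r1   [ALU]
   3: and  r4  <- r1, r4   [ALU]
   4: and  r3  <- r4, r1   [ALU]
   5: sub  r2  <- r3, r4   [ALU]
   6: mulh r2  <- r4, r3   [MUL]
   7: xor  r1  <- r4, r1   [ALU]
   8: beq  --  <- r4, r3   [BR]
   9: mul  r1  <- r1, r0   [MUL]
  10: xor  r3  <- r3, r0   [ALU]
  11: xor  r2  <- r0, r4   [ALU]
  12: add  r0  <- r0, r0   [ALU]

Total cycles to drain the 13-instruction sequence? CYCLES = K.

CYCLES = 9

  cy0 -> i0,i1 (blt.BR/sub.ALU) 2-wide
  cy1 -> i2 (xor.ALU) RAW r1
  cy2 -> i3 (and.ALU) RAW r4
  cy3 -> i4 (and.ALU) RAW r3
  cy4 -> i5 (sub.ALU) WAW r2
  cy5 -> i6,i7 (mulh.MUL/xor.ALU) 2-wide
  cy6 -> i8 (beq.BR) no-port BR/MUL
  cy7 -> i9,i10 (mul.MUL/xor.ALU) 2-wide
  cy8 -> i11,i12 (xor.ALU/add.ALU) 2-wide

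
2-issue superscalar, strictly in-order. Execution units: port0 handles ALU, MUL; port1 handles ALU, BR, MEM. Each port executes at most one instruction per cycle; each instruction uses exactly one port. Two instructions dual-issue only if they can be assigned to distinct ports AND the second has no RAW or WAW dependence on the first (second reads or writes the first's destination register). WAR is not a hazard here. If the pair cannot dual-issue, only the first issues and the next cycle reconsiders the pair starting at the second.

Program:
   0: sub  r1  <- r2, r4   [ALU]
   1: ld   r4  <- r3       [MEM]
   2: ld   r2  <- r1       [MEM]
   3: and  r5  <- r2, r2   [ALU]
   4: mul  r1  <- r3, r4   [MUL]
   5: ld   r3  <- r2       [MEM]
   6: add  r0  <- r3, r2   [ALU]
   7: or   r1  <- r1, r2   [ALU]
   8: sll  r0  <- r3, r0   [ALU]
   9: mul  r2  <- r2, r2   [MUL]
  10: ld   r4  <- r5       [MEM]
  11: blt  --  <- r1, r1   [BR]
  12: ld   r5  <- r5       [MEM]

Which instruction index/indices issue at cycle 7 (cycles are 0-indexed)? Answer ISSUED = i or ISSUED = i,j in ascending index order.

ISSUED = 11

  cy0 -> i0+i1 (sub.ALU ld.MEM) 2-wide
  cy1 -> i2 (ld.MEM) RAW r2
  cy2 -> i3+i4 (and.ALU mul.MUL) 2-wide
  cy3 -> i5 (ld.MEM) RAW r3
  cy4 -> i6+i7 (add.ALU or.ALU) 2-wide
  cy5 -> i8+i9 (sll.ALU mul.MUL) 2-wide
  cy6 -> i10 (ld.MEM) no-port MEM/BR
  cy7 -> i11 (blt.BR) no-port BR/MEM
  cy8 -> i12 (ld.MEM) tail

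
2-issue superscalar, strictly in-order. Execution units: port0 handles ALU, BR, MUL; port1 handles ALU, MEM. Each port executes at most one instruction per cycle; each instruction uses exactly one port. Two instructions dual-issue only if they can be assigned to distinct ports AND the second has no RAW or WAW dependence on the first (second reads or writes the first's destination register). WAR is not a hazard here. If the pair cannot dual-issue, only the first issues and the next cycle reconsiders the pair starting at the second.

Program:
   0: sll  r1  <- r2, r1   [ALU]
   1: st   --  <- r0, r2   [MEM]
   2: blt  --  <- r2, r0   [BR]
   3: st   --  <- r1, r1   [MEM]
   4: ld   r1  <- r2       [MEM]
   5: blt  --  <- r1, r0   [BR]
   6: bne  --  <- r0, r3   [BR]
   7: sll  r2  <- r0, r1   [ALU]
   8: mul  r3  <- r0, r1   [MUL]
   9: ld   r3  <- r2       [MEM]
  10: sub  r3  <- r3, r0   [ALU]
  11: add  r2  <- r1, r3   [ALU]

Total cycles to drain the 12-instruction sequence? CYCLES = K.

CYCLES = 9

c0: i0+i1 sll.ALU/st.MEM  2-wide
c1: i2+i3 blt.BR/st.MEM  2-wide
c2: i4 ld.MEM  RAW r1
c3: i5 blt.BR  no-port BR/BR
c4: i6+i7 bne.BR/sll.ALU  2-wide
c5: i8 mul.MUL  WAW r3
c6: i9 ld.MEM  RAW+WAW r3
c7: i10 sub.ALU  RAW r3
c8: i11 add.ALU  tail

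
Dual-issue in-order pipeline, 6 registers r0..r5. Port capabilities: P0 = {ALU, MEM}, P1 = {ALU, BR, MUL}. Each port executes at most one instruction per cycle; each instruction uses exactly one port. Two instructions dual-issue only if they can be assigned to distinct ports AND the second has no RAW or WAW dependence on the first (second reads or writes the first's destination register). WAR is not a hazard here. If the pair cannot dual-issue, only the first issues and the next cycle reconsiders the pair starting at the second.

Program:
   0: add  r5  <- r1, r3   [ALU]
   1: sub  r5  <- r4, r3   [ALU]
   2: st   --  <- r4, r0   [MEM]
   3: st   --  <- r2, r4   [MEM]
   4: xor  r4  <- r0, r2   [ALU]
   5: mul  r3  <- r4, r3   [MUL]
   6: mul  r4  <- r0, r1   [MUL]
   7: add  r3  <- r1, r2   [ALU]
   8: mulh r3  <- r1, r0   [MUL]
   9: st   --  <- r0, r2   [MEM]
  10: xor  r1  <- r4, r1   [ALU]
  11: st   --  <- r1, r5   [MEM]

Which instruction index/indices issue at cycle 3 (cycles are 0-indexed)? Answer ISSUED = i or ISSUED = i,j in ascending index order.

  cy0 -> i0 (add.ALU) WAW r5
  cy1 -> i1&i2 (sub.ALU;st.MEM) 2-wide
  cy2 -> i3&i4 (st.MEM;xor.ALU) 2-wide
  cy3 -> i5 (mul.MUL) no-port MUL/MUL
  cy4 -> i6&i7 (mul.MUL;add.ALU) 2-wide
  cy5 -> i8&i9 (mulh.MUL;st.MEM) 2-wide
  cy6 -> i10 (xor.ALU) RAW r1
  cy7 -> i11 (st.MEM) tail

ISSUED = 5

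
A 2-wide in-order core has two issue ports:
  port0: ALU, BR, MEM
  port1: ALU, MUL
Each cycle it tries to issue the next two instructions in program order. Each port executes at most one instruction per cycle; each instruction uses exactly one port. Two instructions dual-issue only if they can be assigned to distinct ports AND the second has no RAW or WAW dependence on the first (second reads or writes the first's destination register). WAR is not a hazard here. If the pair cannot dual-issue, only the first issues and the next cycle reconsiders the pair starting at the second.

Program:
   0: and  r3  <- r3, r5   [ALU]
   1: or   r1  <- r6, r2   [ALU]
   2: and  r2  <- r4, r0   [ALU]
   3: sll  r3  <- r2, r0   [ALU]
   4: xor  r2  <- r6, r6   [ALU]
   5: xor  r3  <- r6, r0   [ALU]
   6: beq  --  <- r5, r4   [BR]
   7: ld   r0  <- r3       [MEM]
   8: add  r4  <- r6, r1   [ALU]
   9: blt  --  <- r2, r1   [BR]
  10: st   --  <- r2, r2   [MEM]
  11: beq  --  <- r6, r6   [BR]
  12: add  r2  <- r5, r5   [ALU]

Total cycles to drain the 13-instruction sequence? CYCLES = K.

CYCLES = 8

  cy0 -> i0,i1 (and;or) pair
  cy1 -> i2 (and) RAW r2
  cy2 -> i3,i4 (sll;xor) pair
  cy3 -> i5,i6 (xor;beq) pair
  cy4 -> i7,i8 (ld;add) pair
  cy5 -> i9 (blt) no-port BR/MEM
  cy6 -> i10 (st) no-port MEM/BR
  cy7 -> i11,i12 (beq;add) pair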